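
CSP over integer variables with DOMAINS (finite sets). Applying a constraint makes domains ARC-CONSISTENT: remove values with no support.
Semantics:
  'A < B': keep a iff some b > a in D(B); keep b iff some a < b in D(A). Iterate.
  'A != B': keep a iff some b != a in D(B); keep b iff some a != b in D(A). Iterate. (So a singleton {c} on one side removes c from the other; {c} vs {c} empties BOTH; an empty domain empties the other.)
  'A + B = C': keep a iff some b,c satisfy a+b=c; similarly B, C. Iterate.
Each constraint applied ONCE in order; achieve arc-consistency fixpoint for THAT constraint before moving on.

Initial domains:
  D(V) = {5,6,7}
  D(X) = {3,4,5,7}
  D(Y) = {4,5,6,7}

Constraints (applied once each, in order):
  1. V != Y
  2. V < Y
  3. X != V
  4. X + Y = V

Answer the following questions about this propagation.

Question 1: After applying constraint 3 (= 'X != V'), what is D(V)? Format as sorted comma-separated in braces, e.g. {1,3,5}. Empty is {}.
Constraint 1 (V != Y) on D(V)={5,6,7} D(Y)={4,5,6,7}: no change
Constraint 2 (V < Y) on D(V)={5,6,7} D(Y)={4,5,6,7}: V {5,6,7}->{5,6}; Y {4,5,6,7}->{6,7}
Constraint 3 (X != V) on D(X)={3,4,5,7} D(V)={5,6}: no change
So after constraint 3: D(V) = {5,6}

Answer: {5,6}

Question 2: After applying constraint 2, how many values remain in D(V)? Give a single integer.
Answer: 2

Derivation:
Constraint 1 (V != Y) on D(V)={5,6,7} D(Y)={4,5,6,7}: no change
Constraint 2 (V < Y) on D(V)={5,6,7} D(Y)={4,5,6,7}: V {5,6,7}->{5,6}; Y {4,5,6,7}->{6,7}
So after constraint 2: D(V)={5,6}, size = 2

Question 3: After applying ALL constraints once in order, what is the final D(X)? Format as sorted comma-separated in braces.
Answer: {}

Derivation:
Constraint 1 (V != Y) on D(V)={5,6,7} D(Y)={4,5,6,7}: no change
Constraint 2 (V < Y) on D(V)={5,6,7} D(Y)={4,5,6,7}: V {5,6,7}->{5,6}; Y {4,5,6,7}->{6,7}
Constraint 3 (X != V) on D(X)={3,4,5,7} D(V)={5,6}: no change
Constraint 4 (X + Y = V) on D(X)={3,4,5,7} D(Y)={6,7} D(V)={5,6}: X {3,4,5,7}->{}; Y {6,7}->{}; V {5,6}->{}
So after all 4 constraints: D(X) = {}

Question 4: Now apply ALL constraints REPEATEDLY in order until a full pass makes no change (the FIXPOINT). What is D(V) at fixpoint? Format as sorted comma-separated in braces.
Answer: {}

Derivation:
pass 0 (initial): D(V)={5,6,7}
pass 1: V {5,6,7}->{}; X {3,4,5,7}->{}; Y {4,5,6,7}->{}
pass 2: no change
Fixpoint after 2 passes: D(V) = {}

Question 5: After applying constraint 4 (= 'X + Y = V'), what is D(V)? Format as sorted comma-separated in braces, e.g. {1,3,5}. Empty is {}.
Constraint 1 (V != Y) on D(V)={5,6,7} D(Y)={4,5,6,7}: no change
Constraint 2 (V < Y) on D(V)={5,6,7} D(Y)={4,5,6,7}: V {5,6,7}->{5,6}; Y {4,5,6,7}->{6,7}
Constraint 3 (X != V) on D(X)={3,4,5,7} D(V)={5,6}: no change
Constraint 4 (X + Y = V) on D(X)={3,4,5,7} D(Y)={6,7} D(V)={5,6}: X {3,4,5,7}->{}; Y {6,7}->{}; V {5,6}->{}
So after constraint 4: D(V) = {}

Answer: {}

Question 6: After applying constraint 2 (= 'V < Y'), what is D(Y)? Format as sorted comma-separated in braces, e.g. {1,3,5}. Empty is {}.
Constraint 1 (V != Y) on D(V)={5,6,7} D(Y)={4,5,6,7}: no change
Constraint 2 (V < Y) on D(V)={5,6,7} D(Y)={4,5,6,7}: V {5,6,7}->{5,6}; Y {4,5,6,7}->{6,7}
So after constraint 2: D(Y) = {6,7}

Answer: {6,7}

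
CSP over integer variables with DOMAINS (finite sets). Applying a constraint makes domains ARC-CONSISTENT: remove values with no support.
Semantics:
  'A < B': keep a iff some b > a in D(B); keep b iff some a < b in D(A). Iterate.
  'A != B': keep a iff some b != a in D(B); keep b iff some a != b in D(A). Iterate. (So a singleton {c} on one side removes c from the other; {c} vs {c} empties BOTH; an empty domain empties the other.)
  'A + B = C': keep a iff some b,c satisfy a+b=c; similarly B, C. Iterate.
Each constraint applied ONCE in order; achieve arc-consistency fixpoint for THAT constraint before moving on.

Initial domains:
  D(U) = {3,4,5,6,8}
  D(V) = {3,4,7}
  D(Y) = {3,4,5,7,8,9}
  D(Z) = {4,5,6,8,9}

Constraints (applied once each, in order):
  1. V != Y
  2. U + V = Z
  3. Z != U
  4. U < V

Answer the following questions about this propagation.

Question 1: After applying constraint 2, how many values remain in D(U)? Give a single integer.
Constraint 1 (V != Y) on D(V)={3,4,7} D(Y)={3,4,5,7,8,9}: no change
Constraint 2 (U + V = Z) on D(U)={3,4,5,6,8} D(V)={3,4,7} D(Z)={4,5,6,8,9}: U {3,4,5,6,8}->{3,4,5,6}; V {3,4,7}->{3,4}; Z {4,5,6,8,9}->{6,8,9}
So after constraint 2: D(U)={3,4,5,6}, size = 4

Answer: 4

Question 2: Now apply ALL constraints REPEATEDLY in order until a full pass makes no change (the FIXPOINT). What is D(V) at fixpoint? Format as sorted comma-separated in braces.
pass 0 (initial): D(V)={3,4,7}
pass 1: U {3,4,5,6,8}->{3}; V {3,4,7}->{4}; Z {4,5,6,8,9}->{6,8,9}
pass 2: U {3}->{}; V {4}->{}; Y {3,4,5,7,8,9}->{3,5,7,8,9}; Z {6,8,9}->{}
pass 3: Y {3,5,7,8,9}->{}
pass 4: no change
Fixpoint after 4 passes: D(V) = {}

Answer: {}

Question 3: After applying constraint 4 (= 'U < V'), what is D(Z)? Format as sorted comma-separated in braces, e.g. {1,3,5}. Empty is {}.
Constraint 1 (V != Y) on D(V)={3,4,7} D(Y)={3,4,5,7,8,9}: no change
Constraint 2 (U + V = Z) on D(U)={3,4,5,6,8} D(V)={3,4,7} D(Z)={4,5,6,8,9}: U {3,4,5,6,8}->{3,4,5,6}; V {3,4,7}->{3,4}; Z {4,5,6,8,9}->{6,8,9}
Constraint 3 (Z != U) on D(Z)={6,8,9} D(U)={3,4,5,6}: no change
Constraint 4 (U < V) on D(U)={3,4,5,6} D(V)={3,4}: U {3,4,5,6}->{3}; V {3,4}->{4}
So after constraint 4: D(Z) = {6,8,9}

Answer: {6,8,9}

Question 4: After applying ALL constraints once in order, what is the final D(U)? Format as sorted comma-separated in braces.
Constraint 1 (V != Y) on D(V)={3,4,7} D(Y)={3,4,5,7,8,9}: no change
Constraint 2 (U + V = Z) on D(U)={3,4,5,6,8} D(V)={3,4,7} D(Z)={4,5,6,8,9}: U {3,4,5,6,8}->{3,4,5,6}; V {3,4,7}->{3,4}; Z {4,5,6,8,9}->{6,8,9}
Constraint 3 (Z != U) on D(Z)={6,8,9} D(U)={3,4,5,6}: no change
Constraint 4 (U < V) on D(U)={3,4,5,6} D(V)={3,4}: U {3,4,5,6}->{3}; V {3,4}->{4}
So after all 4 constraints: D(U) = {3}

Answer: {3}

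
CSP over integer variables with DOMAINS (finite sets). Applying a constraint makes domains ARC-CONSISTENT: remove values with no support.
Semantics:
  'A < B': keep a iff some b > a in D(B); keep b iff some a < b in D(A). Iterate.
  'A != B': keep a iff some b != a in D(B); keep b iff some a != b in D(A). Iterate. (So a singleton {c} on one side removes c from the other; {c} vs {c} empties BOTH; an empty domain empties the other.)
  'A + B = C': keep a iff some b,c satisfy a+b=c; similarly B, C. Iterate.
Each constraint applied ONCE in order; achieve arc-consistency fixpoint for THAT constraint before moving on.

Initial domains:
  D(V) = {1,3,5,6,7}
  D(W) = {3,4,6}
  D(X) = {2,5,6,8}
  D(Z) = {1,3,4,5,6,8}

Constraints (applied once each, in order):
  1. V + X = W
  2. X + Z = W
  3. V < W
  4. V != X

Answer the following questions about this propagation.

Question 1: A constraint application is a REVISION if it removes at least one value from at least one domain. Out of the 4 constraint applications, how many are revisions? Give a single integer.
Answer: 2

Derivation:
Constraint 1 (V + X = W) on D(V)={1,3,5,6,7} D(X)={2,5,6,8} D(W)={3,4,6}: V {1,3,5,6,7}->{1}; X {2,5,6,8}->{2,5}; W {3,4,6}->{3,6} => REVISION
Constraint 2 (X + Z = W) on D(X)={2,5} D(Z)={1,3,4,5,6,8} D(W)={3,6}: Z {1,3,4,5,6,8}->{1,4} => REVISION
Constraint 3 (V < W) on D(V)={1} D(W)={3,6}: no change => not a revision
Constraint 4 (V != X) on D(V)={1} D(X)={2,5}: no change => not a revision
Total revisions = 2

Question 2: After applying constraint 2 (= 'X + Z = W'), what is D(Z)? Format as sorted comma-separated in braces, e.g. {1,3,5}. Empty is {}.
Answer: {1,4}

Derivation:
Constraint 1 (V + X = W) on D(V)={1,3,5,6,7} D(X)={2,5,6,8} D(W)={3,4,6}: V {1,3,5,6,7}->{1}; X {2,5,6,8}->{2,5}; W {3,4,6}->{3,6}
Constraint 2 (X + Z = W) on D(X)={2,5} D(Z)={1,3,4,5,6,8} D(W)={3,6}: Z {1,3,4,5,6,8}->{1,4}
So after constraint 2: D(Z) = {1,4}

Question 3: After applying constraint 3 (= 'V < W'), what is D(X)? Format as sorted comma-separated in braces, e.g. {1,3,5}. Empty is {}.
Constraint 1 (V + X = W) on D(V)={1,3,5,6,7} D(X)={2,5,6,8} D(W)={3,4,6}: V {1,3,5,6,7}->{1}; X {2,5,6,8}->{2,5}; W {3,4,6}->{3,6}
Constraint 2 (X + Z = W) on D(X)={2,5} D(Z)={1,3,4,5,6,8} D(W)={3,6}: Z {1,3,4,5,6,8}->{1,4}
Constraint 3 (V < W) on D(V)={1} D(W)={3,6}: no change
So after constraint 3: D(X) = {2,5}

Answer: {2,5}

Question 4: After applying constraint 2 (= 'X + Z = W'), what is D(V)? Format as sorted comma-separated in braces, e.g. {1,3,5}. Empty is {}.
Constraint 1 (V + X = W) on D(V)={1,3,5,6,7} D(X)={2,5,6,8} D(W)={3,4,6}: V {1,3,5,6,7}->{1}; X {2,5,6,8}->{2,5}; W {3,4,6}->{3,6}
Constraint 2 (X + Z = W) on D(X)={2,5} D(Z)={1,3,4,5,6,8} D(W)={3,6}: Z {1,3,4,5,6,8}->{1,4}
So after constraint 2: D(V) = {1}

Answer: {1}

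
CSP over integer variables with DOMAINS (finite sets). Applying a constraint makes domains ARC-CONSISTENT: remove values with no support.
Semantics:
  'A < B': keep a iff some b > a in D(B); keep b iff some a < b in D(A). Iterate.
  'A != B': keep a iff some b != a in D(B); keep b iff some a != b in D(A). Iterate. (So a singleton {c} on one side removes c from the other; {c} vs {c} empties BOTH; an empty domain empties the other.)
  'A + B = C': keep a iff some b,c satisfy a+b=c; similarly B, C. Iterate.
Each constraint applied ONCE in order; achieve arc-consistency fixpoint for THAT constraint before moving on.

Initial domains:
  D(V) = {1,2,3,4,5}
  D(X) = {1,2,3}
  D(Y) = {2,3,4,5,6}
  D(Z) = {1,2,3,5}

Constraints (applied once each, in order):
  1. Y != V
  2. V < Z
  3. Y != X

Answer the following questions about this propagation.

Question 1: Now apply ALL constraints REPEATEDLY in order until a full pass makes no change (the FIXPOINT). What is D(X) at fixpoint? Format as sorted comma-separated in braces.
Answer: {1,2,3}

Derivation:
pass 0 (initial): D(X)={1,2,3}
pass 1: V {1,2,3,4,5}->{1,2,3,4}; Z {1,2,3,5}->{2,3,5}
pass 2: no change
Fixpoint after 2 passes: D(X) = {1,2,3}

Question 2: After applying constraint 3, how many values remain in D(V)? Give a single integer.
Constraint 1 (Y != V) on D(Y)={2,3,4,5,6} D(V)={1,2,3,4,5}: no change
Constraint 2 (V < Z) on D(V)={1,2,3,4,5} D(Z)={1,2,3,5}: V {1,2,3,4,5}->{1,2,3,4}; Z {1,2,3,5}->{2,3,5}
Constraint 3 (Y != X) on D(Y)={2,3,4,5,6} D(X)={1,2,3}: no change
So after constraint 3: D(V)={1,2,3,4}, size = 4

Answer: 4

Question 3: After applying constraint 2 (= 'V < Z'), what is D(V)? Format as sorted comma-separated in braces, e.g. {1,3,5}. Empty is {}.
Constraint 1 (Y != V) on D(Y)={2,3,4,5,6} D(V)={1,2,3,4,5}: no change
Constraint 2 (V < Z) on D(V)={1,2,3,4,5} D(Z)={1,2,3,5}: V {1,2,3,4,5}->{1,2,3,4}; Z {1,2,3,5}->{2,3,5}
So after constraint 2: D(V) = {1,2,3,4}

Answer: {1,2,3,4}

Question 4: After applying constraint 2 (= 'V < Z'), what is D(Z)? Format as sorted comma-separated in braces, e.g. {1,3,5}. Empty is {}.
Constraint 1 (Y != V) on D(Y)={2,3,4,5,6} D(V)={1,2,3,4,5}: no change
Constraint 2 (V < Z) on D(V)={1,2,3,4,5} D(Z)={1,2,3,5}: V {1,2,3,4,5}->{1,2,3,4}; Z {1,2,3,5}->{2,3,5}
So after constraint 2: D(Z) = {2,3,5}

Answer: {2,3,5}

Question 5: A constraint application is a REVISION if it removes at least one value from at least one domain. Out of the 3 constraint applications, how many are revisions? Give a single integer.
Answer: 1

Derivation:
Constraint 1 (Y != V) on D(Y)={2,3,4,5,6} D(V)={1,2,3,4,5}: no change => not a revision
Constraint 2 (V < Z) on D(V)={1,2,3,4,5} D(Z)={1,2,3,5}: V {1,2,3,4,5}->{1,2,3,4}; Z {1,2,3,5}->{2,3,5} => REVISION
Constraint 3 (Y != X) on D(Y)={2,3,4,5,6} D(X)={1,2,3}: no change => not a revision
Total revisions = 1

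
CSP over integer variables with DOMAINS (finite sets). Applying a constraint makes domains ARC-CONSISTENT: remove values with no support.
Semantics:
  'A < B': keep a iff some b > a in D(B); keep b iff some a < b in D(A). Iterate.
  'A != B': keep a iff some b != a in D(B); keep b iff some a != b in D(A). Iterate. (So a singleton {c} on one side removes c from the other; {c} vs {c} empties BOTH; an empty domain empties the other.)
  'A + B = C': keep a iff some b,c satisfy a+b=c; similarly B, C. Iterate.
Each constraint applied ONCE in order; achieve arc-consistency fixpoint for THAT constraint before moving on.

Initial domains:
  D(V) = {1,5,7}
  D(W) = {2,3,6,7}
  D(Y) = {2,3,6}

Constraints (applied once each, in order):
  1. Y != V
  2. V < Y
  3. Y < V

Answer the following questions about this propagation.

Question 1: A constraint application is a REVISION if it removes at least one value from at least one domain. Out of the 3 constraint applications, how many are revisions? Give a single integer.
Answer: 2

Derivation:
Constraint 1 (Y != V) on D(Y)={2,3,6} D(V)={1,5,7}: no change => not a revision
Constraint 2 (V < Y) on D(V)={1,5,7} D(Y)={2,3,6}: V {1,5,7}->{1,5} => REVISION
Constraint 3 (Y < V) on D(Y)={2,3,6} D(V)={1,5}: Y {2,3,6}->{2,3}; V {1,5}->{5} => REVISION
Total revisions = 2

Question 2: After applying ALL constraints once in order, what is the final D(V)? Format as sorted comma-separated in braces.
Constraint 1 (Y != V) on D(Y)={2,3,6} D(V)={1,5,7}: no change
Constraint 2 (V < Y) on D(V)={1,5,7} D(Y)={2,3,6}: V {1,5,7}->{1,5}
Constraint 3 (Y < V) on D(Y)={2,3,6} D(V)={1,5}: Y {2,3,6}->{2,3}; V {1,5}->{5}
So after all 3 constraints: D(V) = {5}

Answer: {5}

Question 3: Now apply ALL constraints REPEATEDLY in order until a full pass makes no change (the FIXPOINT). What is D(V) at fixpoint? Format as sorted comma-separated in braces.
Answer: {}

Derivation:
pass 0 (initial): D(V)={1,5,7}
pass 1: V {1,5,7}->{5}; Y {2,3,6}->{2,3}
pass 2: V {5}->{}; Y {2,3}->{}
pass 3: no change
Fixpoint after 3 passes: D(V) = {}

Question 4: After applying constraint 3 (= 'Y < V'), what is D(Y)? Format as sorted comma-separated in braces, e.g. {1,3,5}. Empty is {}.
Answer: {2,3}

Derivation:
Constraint 1 (Y != V) on D(Y)={2,3,6} D(V)={1,5,7}: no change
Constraint 2 (V < Y) on D(V)={1,5,7} D(Y)={2,3,6}: V {1,5,7}->{1,5}
Constraint 3 (Y < V) on D(Y)={2,3,6} D(V)={1,5}: Y {2,3,6}->{2,3}; V {1,5}->{5}
So after constraint 3: D(Y) = {2,3}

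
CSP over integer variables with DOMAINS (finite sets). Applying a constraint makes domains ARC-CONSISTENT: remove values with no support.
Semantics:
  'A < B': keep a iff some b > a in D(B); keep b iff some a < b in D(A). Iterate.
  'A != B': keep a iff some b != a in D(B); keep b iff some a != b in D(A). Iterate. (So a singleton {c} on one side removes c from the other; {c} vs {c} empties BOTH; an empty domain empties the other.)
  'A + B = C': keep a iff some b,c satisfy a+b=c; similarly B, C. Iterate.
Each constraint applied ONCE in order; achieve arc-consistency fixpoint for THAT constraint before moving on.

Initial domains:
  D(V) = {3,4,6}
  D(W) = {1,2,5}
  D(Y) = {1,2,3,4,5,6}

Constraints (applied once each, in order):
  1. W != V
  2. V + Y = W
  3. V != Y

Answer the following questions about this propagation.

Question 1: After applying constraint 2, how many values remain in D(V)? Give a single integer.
Answer: 2

Derivation:
Constraint 1 (W != V) on D(W)={1,2,5} D(V)={3,4,6}: no change
Constraint 2 (V + Y = W) on D(V)={3,4,6} D(Y)={1,2,3,4,5,6} D(W)={1,2,5}: V {3,4,6}->{3,4}; Y {1,2,3,4,5,6}->{1,2}; W {1,2,5}->{5}
So after constraint 2: D(V)={3,4}, size = 2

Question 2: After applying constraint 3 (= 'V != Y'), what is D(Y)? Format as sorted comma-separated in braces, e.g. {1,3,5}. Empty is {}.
Constraint 1 (W != V) on D(W)={1,2,5} D(V)={3,4,6}: no change
Constraint 2 (V + Y = W) on D(V)={3,4,6} D(Y)={1,2,3,4,5,6} D(W)={1,2,5}: V {3,4,6}->{3,4}; Y {1,2,3,4,5,6}->{1,2}; W {1,2,5}->{5}
Constraint 3 (V != Y) on D(V)={3,4} D(Y)={1,2}: no change
So after constraint 3: D(Y) = {1,2}

Answer: {1,2}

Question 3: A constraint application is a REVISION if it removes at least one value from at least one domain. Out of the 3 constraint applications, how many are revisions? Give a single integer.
Constraint 1 (W != V) on D(W)={1,2,5} D(V)={3,4,6}: no change => not a revision
Constraint 2 (V + Y = W) on D(V)={3,4,6} D(Y)={1,2,3,4,5,6} D(W)={1,2,5}: V {3,4,6}->{3,4}; Y {1,2,3,4,5,6}->{1,2}; W {1,2,5}->{5} => REVISION
Constraint 3 (V != Y) on D(V)={3,4} D(Y)={1,2}: no change => not a revision
Total revisions = 1

Answer: 1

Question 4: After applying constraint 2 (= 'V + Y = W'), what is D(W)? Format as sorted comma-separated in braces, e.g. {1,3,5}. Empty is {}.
Constraint 1 (W != V) on D(W)={1,2,5} D(V)={3,4,6}: no change
Constraint 2 (V + Y = W) on D(V)={3,4,6} D(Y)={1,2,3,4,5,6} D(W)={1,2,5}: V {3,4,6}->{3,4}; Y {1,2,3,4,5,6}->{1,2}; W {1,2,5}->{5}
So after constraint 2: D(W) = {5}

Answer: {5}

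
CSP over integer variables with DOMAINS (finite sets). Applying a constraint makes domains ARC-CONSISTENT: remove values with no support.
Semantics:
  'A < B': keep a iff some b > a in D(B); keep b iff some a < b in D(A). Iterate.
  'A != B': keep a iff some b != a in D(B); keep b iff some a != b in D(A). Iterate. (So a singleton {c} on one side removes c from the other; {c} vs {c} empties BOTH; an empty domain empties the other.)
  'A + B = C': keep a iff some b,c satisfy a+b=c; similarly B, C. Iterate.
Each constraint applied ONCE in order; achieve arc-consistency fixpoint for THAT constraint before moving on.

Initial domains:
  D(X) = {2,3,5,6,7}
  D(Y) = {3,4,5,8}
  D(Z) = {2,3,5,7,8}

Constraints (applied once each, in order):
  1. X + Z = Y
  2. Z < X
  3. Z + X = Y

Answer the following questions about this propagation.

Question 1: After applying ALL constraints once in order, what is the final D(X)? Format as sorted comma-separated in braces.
Constraint 1 (X + Z = Y) on D(X)={2,3,5,6,7} D(Z)={2,3,5,7,8} D(Y)={3,4,5,8}: X {2,3,5,6,7}->{2,3,5,6}; Z {2,3,5,7,8}->{2,3,5}; Y {3,4,5,8}->{4,5,8}
Constraint 2 (Z < X) on D(Z)={2,3,5} D(X)={2,3,5,6}: X {2,3,5,6}->{3,5,6}
Constraint 3 (Z + X = Y) on D(Z)={2,3,5} D(X)={3,5,6} D(Y)={4,5,8}: Y {4,5,8}->{5,8}
So after all 3 constraints: D(X) = {3,5,6}

Answer: {3,5,6}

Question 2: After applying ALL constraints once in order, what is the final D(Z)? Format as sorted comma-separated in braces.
Constraint 1 (X + Z = Y) on D(X)={2,3,5,6,7} D(Z)={2,3,5,7,8} D(Y)={3,4,5,8}: X {2,3,5,6,7}->{2,3,5,6}; Z {2,3,5,7,8}->{2,3,5}; Y {3,4,5,8}->{4,5,8}
Constraint 2 (Z < X) on D(Z)={2,3,5} D(X)={2,3,5,6}: X {2,3,5,6}->{3,5,6}
Constraint 3 (Z + X = Y) on D(Z)={2,3,5} D(X)={3,5,6} D(Y)={4,5,8}: Y {4,5,8}->{5,8}
So after all 3 constraints: D(Z) = {2,3,5}

Answer: {2,3,5}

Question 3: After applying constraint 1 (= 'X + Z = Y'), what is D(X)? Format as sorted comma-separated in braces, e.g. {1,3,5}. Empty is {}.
Constraint 1 (X + Z = Y) on D(X)={2,3,5,6,7} D(Z)={2,3,5,7,8} D(Y)={3,4,5,8}: X {2,3,5,6,7}->{2,3,5,6}; Z {2,3,5,7,8}->{2,3,5}; Y {3,4,5,8}->{4,5,8}
So after constraint 1: D(X) = {2,3,5,6}

Answer: {2,3,5,6}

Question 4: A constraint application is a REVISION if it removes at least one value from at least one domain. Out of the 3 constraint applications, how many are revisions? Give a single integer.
Constraint 1 (X + Z = Y) on D(X)={2,3,5,6,7} D(Z)={2,3,5,7,8} D(Y)={3,4,5,8}: X {2,3,5,6,7}->{2,3,5,6}; Z {2,3,5,7,8}->{2,3,5}; Y {3,4,5,8}->{4,5,8} => REVISION
Constraint 2 (Z < X) on D(Z)={2,3,5} D(X)={2,3,5,6}: X {2,3,5,6}->{3,5,6} => REVISION
Constraint 3 (Z + X = Y) on D(Z)={2,3,5} D(X)={3,5,6} D(Y)={4,5,8}: Y {4,5,8}->{5,8} => REVISION
Total revisions = 3

Answer: 3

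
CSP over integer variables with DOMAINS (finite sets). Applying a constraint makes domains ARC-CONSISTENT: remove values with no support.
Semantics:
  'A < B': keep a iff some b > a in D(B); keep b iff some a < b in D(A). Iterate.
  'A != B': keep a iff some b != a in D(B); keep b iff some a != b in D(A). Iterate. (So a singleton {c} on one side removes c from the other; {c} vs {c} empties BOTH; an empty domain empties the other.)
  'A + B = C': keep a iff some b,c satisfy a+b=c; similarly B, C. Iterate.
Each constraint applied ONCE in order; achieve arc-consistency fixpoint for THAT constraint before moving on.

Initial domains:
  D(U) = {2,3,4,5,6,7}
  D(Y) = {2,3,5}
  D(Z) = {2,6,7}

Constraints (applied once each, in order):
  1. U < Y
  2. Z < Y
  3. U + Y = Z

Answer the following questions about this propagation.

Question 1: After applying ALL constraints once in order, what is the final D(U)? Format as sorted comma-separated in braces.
Answer: {}

Derivation:
Constraint 1 (U < Y) on D(U)={2,3,4,5,6,7} D(Y)={2,3,5}: U {2,3,4,5,6,7}->{2,3,4}; Y {2,3,5}->{3,5}
Constraint 2 (Z < Y) on D(Z)={2,6,7} D(Y)={3,5}: Z {2,6,7}->{2}
Constraint 3 (U + Y = Z) on D(U)={2,3,4} D(Y)={3,5} D(Z)={2}: U {2,3,4}->{}; Y {3,5}->{}; Z {2}->{}
So after all 3 constraints: D(U) = {}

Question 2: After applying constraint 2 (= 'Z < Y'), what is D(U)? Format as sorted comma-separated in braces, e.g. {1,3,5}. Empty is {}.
Constraint 1 (U < Y) on D(U)={2,3,4,5,6,7} D(Y)={2,3,5}: U {2,3,4,5,6,7}->{2,3,4}; Y {2,3,5}->{3,5}
Constraint 2 (Z < Y) on D(Z)={2,6,7} D(Y)={3,5}: Z {2,6,7}->{2}
So after constraint 2: D(U) = {2,3,4}

Answer: {2,3,4}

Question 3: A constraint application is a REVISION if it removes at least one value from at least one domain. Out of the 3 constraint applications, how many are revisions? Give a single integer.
Answer: 3

Derivation:
Constraint 1 (U < Y) on D(U)={2,3,4,5,6,7} D(Y)={2,3,5}: U {2,3,4,5,6,7}->{2,3,4}; Y {2,3,5}->{3,5} => REVISION
Constraint 2 (Z < Y) on D(Z)={2,6,7} D(Y)={3,5}: Z {2,6,7}->{2} => REVISION
Constraint 3 (U + Y = Z) on D(U)={2,3,4} D(Y)={3,5} D(Z)={2}: U {2,3,4}->{}; Y {3,5}->{}; Z {2}->{} => REVISION
Total revisions = 3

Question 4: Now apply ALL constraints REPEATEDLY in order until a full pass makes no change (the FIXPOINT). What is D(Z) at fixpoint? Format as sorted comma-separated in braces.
pass 0 (initial): D(Z)={2,6,7}
pass 1: U {2,3,4,5,6,7}->{}; Y {2,3,5}->{}; Z {2,6,7}->{}
pass 2: no change
Fixpoint after 2 passes: D(Z) = {}

Answer: {}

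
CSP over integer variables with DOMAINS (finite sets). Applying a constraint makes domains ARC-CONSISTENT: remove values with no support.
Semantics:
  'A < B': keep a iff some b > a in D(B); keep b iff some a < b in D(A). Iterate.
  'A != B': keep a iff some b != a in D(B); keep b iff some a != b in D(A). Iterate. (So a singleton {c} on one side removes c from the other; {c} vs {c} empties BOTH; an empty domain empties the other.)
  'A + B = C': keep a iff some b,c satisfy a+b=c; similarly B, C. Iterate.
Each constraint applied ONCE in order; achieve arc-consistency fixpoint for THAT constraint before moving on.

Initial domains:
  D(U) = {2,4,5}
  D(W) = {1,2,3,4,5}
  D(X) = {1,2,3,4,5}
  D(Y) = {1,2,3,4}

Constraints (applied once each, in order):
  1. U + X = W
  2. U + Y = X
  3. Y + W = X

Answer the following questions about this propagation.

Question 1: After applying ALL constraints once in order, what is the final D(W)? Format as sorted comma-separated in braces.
Constraint 1 (U + X = W) on D(U)={2,4,5} D(X)={1,2,3,4,5} D(W)={1,2,3,4,5}: U {2,4,5}->{2,4}; X {1,2,3,4,5}->{1,2,3}; W {1,2,3,4,5}->{3,4,5}
Constraint 2 (U + Y = X) on D(U)={2,4} D(Y)={1,2,3,4} D(X)={1,2,3}: U {2,4}->{2}; Y {1,2,3,4}->{1}; X {1,2,3}->{3}
Constraint 3 (Y + W = X) on D(Y)={1} D(W)={3,4,5} D(X)={3}: Y {1}->{}; W {3,4,5}->{}; X {3}->{}
So after all 3 constraints: D(W) = {}

Answer: {}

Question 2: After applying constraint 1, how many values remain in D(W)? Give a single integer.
Answer: 3

Derivation:
Constraint 1 (U + X = W) on D(U)={2,4,5} D(X)={1,2,3,4,5} D(W)={1,2,3,4,5}: U {2,4,5}->{2,4}; X {1,2,3,4,5}->{1,2,3}; W {1,2,3,4,5}->{3,4,5}
So after constraint 1: D(W)={3,4,5}, size = 3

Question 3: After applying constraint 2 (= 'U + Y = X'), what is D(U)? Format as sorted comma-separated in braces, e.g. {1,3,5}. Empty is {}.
Answer: {2}

Derivation:
Constraint 1 (U + X = W) on D(U)={2,4,5} D(X)={1,2,3,4,5} D(W)={1,2,3,4,5}: U {2,4,5}->{2,4}; X {1,2,3,4,5}->{1,2,3}; W {1,2,3,4,5}->{3,4,5}
Constraint 2 (U + Y = X) on D(U)={2,4} D(Y)={1,2,3,4} D(X)={1,2,3}: U {2,4}->{2}; Y {1,2,3,4}->{1}; X {1,2,3}->{3}
So after constraint 2: D(U) = {2}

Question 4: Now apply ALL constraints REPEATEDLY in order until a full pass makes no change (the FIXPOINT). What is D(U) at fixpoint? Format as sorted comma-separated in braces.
pass 0 (initial): D(U)={2,4,5}
pass 1: U {2,4,5}->{2}; W {1,2,3,4,5}->{}; X {1,2,3,4,5}->{}; Y {1,2,3,4}->{}
pass 2: U {2}->{}
pass 3: no change
Fixpoint after 3 passes: D(U) = {}

Answer: {}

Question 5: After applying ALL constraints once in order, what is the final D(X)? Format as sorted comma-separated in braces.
Answer: {}

Derivation:
Constraint 1 (U + X = W) on D(U)={2,4,5} D(X)={1,2,3,4,5} D(W)={1,2,3,4,5}: U {2,4,5}->{2,4}; X {1,2,3,4,5}->{1,2,3}; W {1,2,3,4,5}->{3,4,5}
Constraint 2 (U + Y = X) on D(U)={2,4} D(Y)={1,2,3,4} D(X)={1,2,3}: U {2,4}->{2}; Y {1,2,3,4}->{1}; X {1,2,3}->{3}
Constraint 3 (Y + W = X) on D(Y)={1} D(W)={3,4,5} D(X)={3}: Y {1}->{}; W {3,4,5}->{}; X {3}->{}
So after all 3 constraints: D(X) = {}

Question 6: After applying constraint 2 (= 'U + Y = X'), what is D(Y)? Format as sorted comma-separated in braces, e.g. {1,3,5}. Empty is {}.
Constraint 1 (U + X = W) on D(U)={2,4,5} D(X)={1,2,3,4,5} D(W)={1,2,3,4,5}: U {2,4,5}->{2,4}; X {1,2,3,4,5}->{1,2,3}; W {1,2,3,4,5}->{3,4,5}
Constraint 2 (U + Y = X) on D(U)={2,4} D(Y)={1,2,3,4} D(X)={1,2,3}: U {2,4}->{2}; Y {1,2,3,4}->{1}; X {1,2,3}->{3}
So after constraint 2: D(Y) = {1}

Answer: {1}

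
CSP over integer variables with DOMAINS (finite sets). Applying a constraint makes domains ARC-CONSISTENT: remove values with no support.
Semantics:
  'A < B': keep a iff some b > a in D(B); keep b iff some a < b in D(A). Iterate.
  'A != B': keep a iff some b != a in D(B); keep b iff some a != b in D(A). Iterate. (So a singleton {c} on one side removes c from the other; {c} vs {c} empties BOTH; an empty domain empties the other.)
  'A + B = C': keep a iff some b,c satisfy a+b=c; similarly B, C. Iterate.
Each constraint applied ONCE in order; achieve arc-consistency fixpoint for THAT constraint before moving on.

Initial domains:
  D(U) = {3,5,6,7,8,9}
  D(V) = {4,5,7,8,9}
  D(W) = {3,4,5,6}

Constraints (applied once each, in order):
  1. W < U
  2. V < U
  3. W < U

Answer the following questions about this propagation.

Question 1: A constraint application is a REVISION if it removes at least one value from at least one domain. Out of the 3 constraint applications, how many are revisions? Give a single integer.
Constraint 1 (W < U) on D(W)={3,4,5,6} D(U)={3,5,6,7,8,9}: U {3,5,6,7,8,9}->{5,6,7,8,9} => REVISION
Constraint 2 (V < U) on D(V)={4,5,7,8,9} D(U)={5,6,7,8,9}: V {4,5,7,8,9}->{4,5,7,8} => REVISION
Constraint 3 (W < U) on D(W)={3,4,5,6} D(U)={5,6,7,8,9}: no change => not a revision
Total revisions = 2

Answer: 2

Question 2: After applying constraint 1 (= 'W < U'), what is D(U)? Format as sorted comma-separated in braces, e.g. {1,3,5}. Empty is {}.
Answer: {5,6,7,8,9}

Derivation:
Constraint 1 (W < U) on D(W)={3,4,5,6} D(U)={3,5,6,7,8,9}: U {3,5,6,7,8,9}->{5,6,7,8,9}
So after constraint 1: D(U) = {5,6,7,8,9}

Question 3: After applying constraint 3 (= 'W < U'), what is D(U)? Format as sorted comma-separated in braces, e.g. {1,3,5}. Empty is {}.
Constraint 1 (W < U) on D(W)={3,4,5,6} D(U)={3,5,6,7,8,9}: U {3,5,6,7,8,9}->{5,6,7,8,9}
Constraint 2 (V < U) on D(V)={4,5,7,8,9} D(U)={5,6,7,8,9}: V {4,5,7,8,9}->{4,5,7,8}
Constraint 3 (W < U) on D(W)={3,4,5,6} D(U)={5,6,7,8,9}: no change
So after constraint 3: D(U) = {5,6,7,8,9}

Answer: {5,6,7,8,9}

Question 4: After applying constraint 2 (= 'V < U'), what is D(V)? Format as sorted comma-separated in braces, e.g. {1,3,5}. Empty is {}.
Constraint 1 (W < U) on D(W)={3,4,5,6} D(U)={3,5,6,7,8,9}: U {3,5,6,7,8,9}->{5,6,7,8,9}
Constraint 2 (V < U) on D(V)={4,5,7,8,9} D(U)={5,6,7,8,9}: V {4,5,7,8,9}->{4,5,7,8}
So after constraint 2: D(V) = {4,5,7,8}

Answer: {4,5,7,8}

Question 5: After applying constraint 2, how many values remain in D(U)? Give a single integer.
Constraint 1 (W < U) on D(W)={3,4,5,6} D(U)={3,5,6,7,8,9}: U {3,5,6,7,8,9}->{5,6,7,8,9}
Constraint 2 (V < U) on D(V)={4,5,7,8,9} D(U)={5,6,7,8,9}: V {4,5,7,8,9}->{4,5,7,8}
So after constraint 2: D(U)={5,6,7,8,9}, size = 5

Answer: 5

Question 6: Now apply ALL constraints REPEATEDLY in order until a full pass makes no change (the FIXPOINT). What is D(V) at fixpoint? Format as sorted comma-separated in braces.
pass 0 (initial): D(V)={4,5,7,8,9}
pass 1: U {3,5,6,7,8,9}->{5,6,7,8,9}; V {4,5,7,8,9}->{4,5,7,8}
pass 2: no change
Fixpoint after 2 passes: D(V) = {4,5,7,8}

Answer: {4,5,7,8}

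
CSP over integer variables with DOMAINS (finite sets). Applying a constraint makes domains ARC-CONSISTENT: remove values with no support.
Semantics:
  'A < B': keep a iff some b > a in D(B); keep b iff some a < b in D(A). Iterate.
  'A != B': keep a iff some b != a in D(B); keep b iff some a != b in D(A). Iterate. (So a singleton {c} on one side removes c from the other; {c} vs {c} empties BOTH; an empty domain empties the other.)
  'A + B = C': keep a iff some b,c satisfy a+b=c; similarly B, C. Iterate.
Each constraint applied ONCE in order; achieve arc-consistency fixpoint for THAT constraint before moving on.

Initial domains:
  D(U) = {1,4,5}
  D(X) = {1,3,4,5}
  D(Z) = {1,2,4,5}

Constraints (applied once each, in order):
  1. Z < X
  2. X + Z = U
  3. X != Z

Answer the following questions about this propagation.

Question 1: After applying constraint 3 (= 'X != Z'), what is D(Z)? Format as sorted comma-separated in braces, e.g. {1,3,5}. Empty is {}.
Answer: {1,2}

Derivation:
Constraint 1 (Z < X) on D(Z)={1,2,4,5} D(X)={1,3,4,5}: Z {1,2,4,5}->{1,2,4}; X {1,3,4,5}->{3,4,5}
Constraint 2 (X + Z = U) on D(X)={3,4,5} D(Z)={1,2,4} D(U)={1,4,5}: X {3,4,5}->{3,4}; Z {1,2,4}->{1,2}; U {1,4,5}->{4,5}
Constraint 3 (X != Z) on D(X)={3,4} D(Z)={1,2}: no change
So after constraint 3: D(Z) = {1,2}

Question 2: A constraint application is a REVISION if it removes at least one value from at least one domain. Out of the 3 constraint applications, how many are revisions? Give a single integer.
Constraint 1 (Z < X) on D(Z)={1,2,4,5} D(X)={1,3,4,5}: Z {1,2,4,5}->{1,2,4}; X {1,3,4,5}->{3,4,5} => REVISION
Constraint 2 (X + Z = U) on D(X)={3,4,5} D(Z)={1,2,4} D(U)={1,4,5}: X {3,4,5}->{3,4}; Z {1,2,4}->{1,2}; U {1,4,5}->{4,5} => REVISION
Constraint 3 (X != Z) on D(X)={3,4} D(Z)={1,2}: no change => not a revision
Total revisions = 2

Answer: 2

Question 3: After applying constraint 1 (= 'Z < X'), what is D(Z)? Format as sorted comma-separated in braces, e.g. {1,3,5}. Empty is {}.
Answer: {1,2,4}

Derivation:
Constraint 1 (Z < X) on D(Z)={1,2,4,5} D(X)={1,3,4,5}: Z {1,2,4,5}->{1,2,4}; X {1,3,4,5}->{3,4,5}
So after constraint 1: D(Z) = {1,2,4}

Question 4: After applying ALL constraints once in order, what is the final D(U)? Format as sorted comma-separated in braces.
Constraint 1 (Z < X) on D(Z)={1,2,4,5} D(X)={1,3,4,5}: Z {1,2,4,5}->{1,2,4}; X {1,3,4,5}->{3,4,5}
Constraint 2 (X + Z = U) on D(X)={3,4,5} D(Z)={1,2,4} D(U)={1,4,5}: X {3,4,5}->{3,4}; Z {1,2,4}->{1,2}; U {1,4,5}->{4,5}
Constraint 3 (X != Z) on D(X)={3,4} D(Z)={1,2}: no change
So after all 3 constraints: D(U) = {4,5}

Answer: {4,5}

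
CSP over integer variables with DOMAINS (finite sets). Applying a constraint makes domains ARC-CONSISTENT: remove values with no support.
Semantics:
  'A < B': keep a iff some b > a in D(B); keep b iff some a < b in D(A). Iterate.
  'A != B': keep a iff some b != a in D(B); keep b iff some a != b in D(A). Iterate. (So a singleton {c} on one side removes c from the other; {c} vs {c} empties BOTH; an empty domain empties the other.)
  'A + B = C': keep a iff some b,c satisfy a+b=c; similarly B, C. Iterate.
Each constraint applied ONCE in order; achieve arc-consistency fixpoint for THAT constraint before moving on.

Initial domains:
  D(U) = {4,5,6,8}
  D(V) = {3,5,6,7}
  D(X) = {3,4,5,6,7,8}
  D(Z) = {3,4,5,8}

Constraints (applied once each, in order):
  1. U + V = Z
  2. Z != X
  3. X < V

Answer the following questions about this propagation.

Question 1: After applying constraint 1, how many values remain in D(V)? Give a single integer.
Answer: 1

Derivation:
Constraint 1 (U + V = Z) on D(U)={4,5,6,8} D(V)={3,5,6,7} D(Z)={3,4,5,8}: U {4,5,6,8}->{5}; V {3,5,6,7}->{3}; Z {3,4,5,8}->{8}
So after constraint 1: D(V)={3}, size = 1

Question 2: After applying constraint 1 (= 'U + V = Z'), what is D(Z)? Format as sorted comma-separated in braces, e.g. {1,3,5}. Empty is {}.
Constraint 1 (U + V = Z) on D(U)={4,5,6,8} D(V)={3,5,6,7} D(Z)={3,4,5,8}: U {4,5,6,8}->{5}; V {3,5,6,7}->{3}; Z {3,4,5,8}->{8}
So after constraint 1: D(Z) = {8}

Answer: {8}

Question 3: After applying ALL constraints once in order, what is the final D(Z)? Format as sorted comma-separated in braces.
Answer: {8}

Derivation:
Constraint 1 (U + V = Z) on D(U)={4,5,6,8} D(V)={3,5,6,7} D(Z)={3,4,5,8}: U {4,5,6,8}->{5}; V {3,5,6,7}->{3}; Z {3,4,5,8}->{8}
Constraint 2 (Z != X) on D(Z)={8} D(X)={3,4,5,6,7,8}: X {3,4,5,6,7,8}->{3,4,5,6,7}
Constraint 3 (X < V) on D(X)={3,4,5,6,7} D(V)={3}: X {3,4,5,6,7}->{}; V {3}->{}
So after all 3 constraints: D(Z) = {8}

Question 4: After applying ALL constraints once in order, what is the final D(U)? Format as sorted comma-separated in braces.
Constraint 1 (U + V = Z) on D(U)={4,5,6,8} D(V)={3,5,6,7} D(Z)={3,4,5,8}: U {4,5,6,8}->{5}; V {3,5,6,7}->{3}; Z {3,4,5,8}->{8}
Constraint 2 (Z != X) on D(Z)={8} D(X)={3,4,5,6,7,8}: X {3,4,5,6,7,8}->{3,4,5,6,7}
Constraint 3 (X < V) on D(X)={3,4,5,6,7} D(V)={3}: X {3,4,5,6,7}->{}; V {3}->{}
So after all 3 constraints: D(U) = {5}

Answer: {5}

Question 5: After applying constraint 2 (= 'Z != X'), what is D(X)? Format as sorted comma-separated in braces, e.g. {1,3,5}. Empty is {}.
Answer: {3,4,5,6,7}

Derivation:
Constraint 1 (U + V = Z) on D(U)={4,5,6,8} D(V)={3,5,6,7} D(Z)={3,4,5,8}: U {4,5,6,8}->{5}; V {3,5,6,7}->{3}; Z {3,4,5,8}->{8}
Constraint 2 (Z != X) on D(Z)={8} D(X)={3,4,5,6,7,8}: X {3,4,5,6,7,8}->{3,4,5,6,7}
So after constraint 2: D(X) = {3,4,5,6,7}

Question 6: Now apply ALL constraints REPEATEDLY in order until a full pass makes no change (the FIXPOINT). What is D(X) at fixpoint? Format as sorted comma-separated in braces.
pass 0 (initial): D(X)={3,4,5,6,7,8}
pass 1: U {4,5,6,8}->{5}; V {3,5,6,7}->{}; X {3,4,5,6,7,8}->{}; Z {3,4,5,8}->{8}
pass 2: U {5}->{}; Z {8}->{}
pass 3: no change
Fixpoint after 3 passes: D(X) = {}

Answer: {}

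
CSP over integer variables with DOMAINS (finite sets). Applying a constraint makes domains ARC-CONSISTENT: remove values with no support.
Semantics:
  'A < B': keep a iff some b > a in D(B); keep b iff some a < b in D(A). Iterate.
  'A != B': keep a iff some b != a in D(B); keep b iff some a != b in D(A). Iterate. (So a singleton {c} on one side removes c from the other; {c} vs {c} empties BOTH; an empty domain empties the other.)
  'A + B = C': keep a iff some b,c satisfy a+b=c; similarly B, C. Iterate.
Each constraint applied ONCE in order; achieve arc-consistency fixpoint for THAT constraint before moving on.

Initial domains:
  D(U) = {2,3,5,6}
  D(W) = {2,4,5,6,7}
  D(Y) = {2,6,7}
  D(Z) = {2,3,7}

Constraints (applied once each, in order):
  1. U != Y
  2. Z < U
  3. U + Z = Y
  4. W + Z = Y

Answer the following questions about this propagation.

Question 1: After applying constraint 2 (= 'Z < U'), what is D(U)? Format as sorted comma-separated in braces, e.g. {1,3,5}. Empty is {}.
Answer: {3,5,6}

Derivation:
Constraint 1 (U != Y) on D(U)={2,3,5,6} D(Y)={2,6,7}: no change
Constraint 2 (Z < U) on D(Z)={2,3,7} D(U)={2,3,5,6}: Z {2,3,7}->{2,3}; U {2,3,5,6}->{3,5,6}
So after constraint 2: D(U) = {3,5,6}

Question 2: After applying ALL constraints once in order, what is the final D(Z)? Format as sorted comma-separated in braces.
Constraint 1 (U != Y) on D(U)={2,3,5,6} D(Y)={2,6,7}: no change
Constraint 2 (Z < U) on D(Z)={2,3,7} D(U)={2,3,5,6}: Z {2,3,7}->{2,3}; U {2,3,5,6}->{3,5,6}
Constraint 3 (U + Z = Y) on D(U)={3,5,6} D(Z)={2,3} D(Y)={2,6,7}: U {3,5,6}->{3,5}; Y {2,6,7}->{6,7}
Constraint 4 (W + Z = Y) on D(W)={2,4,5,6,7} D(Z)={2,3} D(Y)={6,7}: W {2,4,5,6,7}->{4,5}
So after all 4 constraints: D(Z) = {2,3}

Answer: {2,3}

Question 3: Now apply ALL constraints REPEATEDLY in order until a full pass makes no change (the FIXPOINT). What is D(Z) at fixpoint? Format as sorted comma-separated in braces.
pass 0 (initial): D(Z)={2,3,7}
pass 1: U {2,3,5,6}->{3,5}; W {2,4,5,6,7}->{4,5}; Y {2,6,7}->{6,7}; Z {2,3,7}->{2,3}
pass 2: no change
Fixpoint after 2 passes: D(Z) = {2,3}

Answer: {2,3}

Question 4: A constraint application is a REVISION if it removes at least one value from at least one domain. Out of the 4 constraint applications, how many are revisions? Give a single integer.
Answer: 3

Derivation:
Constraint 1 (U != Y) on D(U)={2,3,5,6} D(Y)={2,6,7}: no change => not a revision
Constraint 2 (Z < U) on D(Z)={2,3,7} D(U)={2,3,5,6}: Z {2,3,7}->{2,3}; U {2,3,5,6}->{3,5,6} => REVISION
Constraint 3 (U + Z = Y) on D(U)={3,5,6} D(Z)={2,3} D(Y)={2,6,7}: U {3,5,6}->{3,5}; Y {2,6,7}->{6,7} => REVISION
Constraint 4 (W + Z = Y) on D(W)={2,4,5,6,7} D(Z)={2,3} D(Y)={6,7}: W {2,4,5,6,7}->{4,5} => REVISION
Total revisions = 3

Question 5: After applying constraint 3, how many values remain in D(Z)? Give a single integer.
Constraint 1 (U != Y) on D(U)={2,3,5,6} D(Y)={2,6,7}: no change
Constraint 2 (Z < U) on D(Z)={2,3,7} D(U)={2,3,5,6}: Z {2,3,7}->{2,3}; U {2,3,5,6}->{3,5,6}
Constraint 3 (U + Z = Y) on D(U)={3,5,6} D(Z)={2,3} D(Y)={2,6,7}: U {3,5,6}->{3,5}; Y {2,6,7}->{6,7}
So after constraint 3: D(Z)={2,3}, size = 2

Answer: 2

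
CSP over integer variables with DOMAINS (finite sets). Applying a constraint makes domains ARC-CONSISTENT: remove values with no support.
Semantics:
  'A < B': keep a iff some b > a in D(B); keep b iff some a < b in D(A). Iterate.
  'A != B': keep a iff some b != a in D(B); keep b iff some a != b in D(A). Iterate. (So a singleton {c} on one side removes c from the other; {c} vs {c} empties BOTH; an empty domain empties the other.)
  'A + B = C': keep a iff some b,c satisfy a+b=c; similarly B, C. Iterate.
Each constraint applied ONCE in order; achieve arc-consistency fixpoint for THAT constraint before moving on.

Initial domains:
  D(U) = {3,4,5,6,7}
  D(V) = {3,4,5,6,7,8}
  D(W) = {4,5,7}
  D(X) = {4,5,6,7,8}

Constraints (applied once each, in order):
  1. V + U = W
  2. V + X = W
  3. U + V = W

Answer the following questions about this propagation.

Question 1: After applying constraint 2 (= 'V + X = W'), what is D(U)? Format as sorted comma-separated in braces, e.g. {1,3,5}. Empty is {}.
Answer: {3,4}

Derivation:
Constraint 1 (V + U = W) on D(V)={3,4,5,6,7,8} D(U)={3,4,5,6,7} D(W)={4,5,7}: V {3,4,5,6,7,8}->{3,4}; U {3,4,5,6,7}->{3,4}; W {4,5,7}->{7}
Constraint 2 (V + X = W) on D(V)={3,4} D(X)={4,5,6,7,8} D(W)={7}: V {3,4}->{3}; X {4,5,6,7,8}->{4}
So after constraint 2: D(U) = {3,4}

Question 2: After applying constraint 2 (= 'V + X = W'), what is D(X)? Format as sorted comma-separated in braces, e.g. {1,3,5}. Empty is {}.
Constraint 1 (V + U = W) on D(V)={3,4,5,6,7,8} D(U)={3,4,5,6,7} D(W)={4,5,7}: V {3,4,5,6,7,8}->{3,4}; U {3,4,5,6,7}->{3,4}; W {4,5,7}->{7}
Constraint 2 (V + X = W) on D(V)={3,4} D(X)={4,5,6,7,8} D(W)={7}: V {3,4}->{3}; X {4,5,6,7,8}->{4}
So after constraint 2: D(X) = {4}

Answer: {4}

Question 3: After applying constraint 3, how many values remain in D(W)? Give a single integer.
Answer: 1

Derivation:
Constraint 1 (V + U = W) on D(V)={3,4,5,6,7,8} D(U)={3,4,5,6,7} D(W)={4,5,7}: V {3,4,5,6,7,8}->{3,4}; U {3,4,5,6,7}->{3,4}; W {4,5,7}->{7}
Constraint 2 (V + X = W) on D(V)={3,4} D(X)={4,5,6,7,8} D(W)={7}: V {3,4}->{3}; X {4,5,6,7,8}->{4}
Constraint 3 (U + V = W) on D(U)={3,4} D(V)={3} D(W)={7}: U {3,4}->{4}
So after constraint 3: D(W)={7}, size = 1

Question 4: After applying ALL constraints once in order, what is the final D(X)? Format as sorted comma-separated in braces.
Answer: {4}

Derivation:
Constraint 1 (V + U = W) on D(V)={3,4,5,6,7,8} D(U)={3,4,5,6,7} D(W)={4,5,7}: V {3,4,5,6,7,8}->{3,4}; U {3,4,5,6,7}->{3,4}; W {4,5,7}->{7}
Constraint 2 (V + X = W) on D(V)={3,4} D(X)={4,5,6,7,8} D(W)={7}: V {3,4}->{3}; X {4,5,6,7,8}->{4}
Constraint 3 (U + V = W) on D(U)={3,4} D(V)={3} D(W)={7}: U {3,4}->{4}
So after all 3 constraints: D(X) = {4}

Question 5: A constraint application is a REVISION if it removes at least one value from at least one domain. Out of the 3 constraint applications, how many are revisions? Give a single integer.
Constraint 1 (V + U = W) on D(V)={3,4,5,6,7,8} D(U)={3,4,5,6,7} D(W)={4,5,7}: V {3,4,5,6,7,8}->{3,4}; U {3,4,5,6,7}->{3,4}; W {4,5,7}->{7} => REVISION
Constraint 2 (V + X = W) on D(V)={3,4} D(X)={4,5,6,7,8} D(W)={7}: V {3,4}->{3}; X {4,5,6,7,8}->{4} => REVISION
Constraint 3 (U + V = W) on D(U)={3,4} D(V)={3} D(W)={7}: U {3,4}->{4} => REVISION
Total revisions = 3

Answer: 3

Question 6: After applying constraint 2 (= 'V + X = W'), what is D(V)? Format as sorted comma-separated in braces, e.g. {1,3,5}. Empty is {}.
Answer: {3}

Derivation:
Constraint 1 (V + U = W) on D(V)={3,4,5,6,7,8} D(U)={3,4,5,6,7} D(W)={4,5,7}: V {3,4,5,6,7,8}->{3,4}; U {3,4,5,6,7}->{3,4}; W {4,5,7}->{7}
Constraint 2 (V + X = W) on D(V)={3,4} D(X)={4,5,6,7,8} D(W)={7}: V {3,4}->{3}; X {4,5,6,7,8}->{4}
So after constraint 2: D(V) = {3}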